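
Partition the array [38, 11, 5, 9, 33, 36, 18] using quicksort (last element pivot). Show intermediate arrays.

Partition 1: pivot=18 at index 3 -> [11, 5, 9, 18, 33, 36, 38]
Partition 2: pivot=9 at index 1 -> [5, 9, 11, 18, 33, 36, 38]
Partition 3: pivot=38 at index 6 -> [5, 9, 11, 18, 33, 36, 38]
Partition 4: pivot=36 at index 5 -> [5, 9, 11, 18, 33, 36, 38]


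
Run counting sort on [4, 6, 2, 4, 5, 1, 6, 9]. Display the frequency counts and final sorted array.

Count array: [0, 1, 1, 0, 2, 1, 2, 0, 0, 1]
(count[i] = number of elements equal to i)
Cumulative count: [0, 1, 2, 2, 4, 5, 7, 7, 7, 8]
Sorted: [1, 2, 4, 4, 5, 6, 6, 9]


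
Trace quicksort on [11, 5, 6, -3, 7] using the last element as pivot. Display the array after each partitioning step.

Partition 1: pivot=7 at index 3 -> [5, 6, -3, 7, 11]
Partition 2: pivot=-3 at index 0 -> [-3, 6, 5, 7, 11]
Partition 3: pivot=5 at index 1 -> [-3, 5, 6, 7, 11]


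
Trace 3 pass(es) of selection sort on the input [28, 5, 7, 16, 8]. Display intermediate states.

Pass 1: Select minimum 5 at index 1, swap -> [5, 28, 7, 16, 8]
Pass 2: Select minimum 7 at index 2, swap -> [5, 7, 28, 16, 8]
Pass 3: Select minimum 8 at index 4, swap -> [5, 7, 8, 16, 28]


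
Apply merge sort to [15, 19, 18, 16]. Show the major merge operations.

Divide and conquer:
  Merge [15] + [19] -> [15, 19]
  Merge [18] + [16] -> [16, 18]
  Merge [15, 19] + [16, 18] -> [15, 16, 18, 19]


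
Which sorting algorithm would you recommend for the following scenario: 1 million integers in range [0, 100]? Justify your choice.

Best choice: Counting sort
Reason: O(n + k) where k=100 is small; linear time beats O(n log n)


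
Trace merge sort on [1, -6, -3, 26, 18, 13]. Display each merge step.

Divide and conquer:
  Merge [-6] + [-3] -> [-6, -3]
  Merge [1] + [-6, -3] -> [-6, -3, 1]
  Merge [18] + [13] -> [13, 18]
  Merge [26] + [13, 18] -> [13, 18, 26]
  Merge [-6, -3, 1] + [13, 18, 26] -> [-6, -3, 1, 13, 18, 26]


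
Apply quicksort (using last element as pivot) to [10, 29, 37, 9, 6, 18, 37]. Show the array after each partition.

Partition 1: pivot=37 at index 6 -> [10, 29, 37, 9, 6, 18, 37]
Partition 2: pivot=18 at index 3 -> [10, 9, 6, 18, 37, 29, 37]
Partition 3: pivot=6 at index 0 -> [6, 9, 10, 18, 37, 29, 37]
Partition 4: pivot=10 at index 2 -> [6, 9, 10, 18, 37, 29, 37]
Partition 5: pivot=29 at index 4 -> [6, 9, 10, 18, 29, 37, 37]


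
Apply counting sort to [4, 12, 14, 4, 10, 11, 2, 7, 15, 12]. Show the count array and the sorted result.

Count array: [0, 0, 1, 0, 2, 0, 0, 1, 0, 0, 1, 1, 2, 0, 1, 1]
(count[i] = number of elements equal to i)
Cumulative count: [0, 0, 1, 1, 3, 3, 3, 4, 4, 4, 5, 6, 8, 8, 9, 10]
Sorted: [2, 4, 4, 7, 10, 11, 12, 12, 14, 15]


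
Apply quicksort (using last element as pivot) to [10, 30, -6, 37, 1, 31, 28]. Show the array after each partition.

Partition 1: pivot=28 at index 3 -> [10, -6, 1, 28, 30, 31, 37]
Partition 2: pivot=1 at index 1 -> [-6, 1, 10, 28, 30, 31, 37]
Partition 3: pivot=37 at index 6 -> [-6, 1, 10, 28, 30, 31, 37]
Partition 4: pivot=31 at index 5 -> [-6, 1, 10, 28, 30, 31, 37]


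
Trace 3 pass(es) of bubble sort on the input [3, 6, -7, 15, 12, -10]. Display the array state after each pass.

After pass 1: [3, -7, 6, 12, -10, 15] (3 swaps)
After pass 2: [-7, 3, 6, -10, 12, 15] (2 swaps)
After pass 3: [-7, 3, -10, 6, 12, 15] (1 swaps)
Total swaps: 6


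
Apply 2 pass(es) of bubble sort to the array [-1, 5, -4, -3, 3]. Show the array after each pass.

After pass 1: [-1, -4, -3, 3, 5] (3 swaps)
After pass 2: [-4, -3, -1, 3, 5] (2 swaps)
Total swaps: 5


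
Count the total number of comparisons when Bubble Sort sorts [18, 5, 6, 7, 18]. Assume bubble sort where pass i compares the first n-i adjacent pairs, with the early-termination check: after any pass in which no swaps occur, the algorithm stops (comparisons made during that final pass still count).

Pass 1: compare adjacent pairs (0,1)..(3,4) = 4 comparison(s), 3 swap(s) -> [5, 6, 7, 18, 18]
Pass 2: compare adjacent pairs (0,1)..(2,3) = 3 comparison(s), 0 swap(s) -> [5, 6, 7, 18, 18]
No swaps in this pass, so bubble sort stops here.
Total comparisons: 4 + 3 = 7


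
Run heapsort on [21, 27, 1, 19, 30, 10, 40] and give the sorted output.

Build heap: [40, 30, 21, 19, 27, 10, 1]
Extract 40: [30, 27, 21, 19, 1, 10, 40]
Extract 30: [27, 19, 21, 10, 1, 30, 40]
Extract 27: [21, 19, 1, 10, 27, 30, 40]
Extract 21: [19, 10, 1, 21, 27, 30, 40]
Extract 19: [10, 1, 19, 21, 27, 30, 40]
Extract 10: [1, 10, 19, 21, 27, 30, 40]


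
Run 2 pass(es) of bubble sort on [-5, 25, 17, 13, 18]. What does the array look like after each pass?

After pass 1: [-5, 17, 13, 18, 25] (3 swaps)
After pass 2: [-5, 13, 17, 18, 25] (1 swaps)
Total swaps: 4


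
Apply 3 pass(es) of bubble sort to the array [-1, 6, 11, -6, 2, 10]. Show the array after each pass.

After pass 1: [-1, 6, -6, 2, 10, 11] (3 swaps)
After pass 2: [-1, -6, 2, 6, 10, 11] (2 swaps)
After pass 3: [-6, -1, 2, 6, 10, 11] (1 swaps)
Total swaps: 6


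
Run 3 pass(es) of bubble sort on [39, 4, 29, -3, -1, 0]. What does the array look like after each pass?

After pass 1: [4, 29, -3, -1, 0, 39] (5 swaps)
After pass 2: [4, -3, -1, 0, 29, 39] (3 swaps)
After pass 3: [-3, -1, 0, 4, 29, 39] (3 swaps)
Total swaps: 11


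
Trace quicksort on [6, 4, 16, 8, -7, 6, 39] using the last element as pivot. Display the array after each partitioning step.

Partition 1: pivot=39 at index 6 -> [6, 4, 16, 8, -7, 6, 39]
Partition 2: pivot=6 at index 3 -> [6, 4, -7, 6, 16, 8, 39]
Partition 3: pivot=-7 at index 0 -> [-7, 4, 6, 6, 16, 8, 39]
Partition 4: pivot=6 at index 2 -> [-7, 4, 6, 6, 16, 8, 39]
Partition 5: pivot=8 at index 4 -> [-7, 4, 6, 6, 8, 16, 39]


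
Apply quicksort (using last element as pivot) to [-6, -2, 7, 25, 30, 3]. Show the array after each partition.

Partition 1: pivot=3 at index 2 -> [-6, -2, 3, 25, 30, 7]
Partition 2: pivot=-2 at index 1 -> [-6, -2, 3, 25, 30, 7]
Partition 3: pivot=7 at index 3 -> [-6, -2, 3, 7, 30, 25]
Partition 4: pivot=25 at index 4 -> [-6, -2, 3, 7, 25, 30]


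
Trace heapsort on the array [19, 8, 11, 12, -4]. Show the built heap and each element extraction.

Build heap: [19, 12, 11, 8, -4]
Extract 19: [12, 8, 11, -4, 19]
Extract 12: [11, 8, -4, 12, 19]
Extract 11: [8, -4, 11, 12, 19]
Extract 8: [-4, 8, 11, 12, 19]


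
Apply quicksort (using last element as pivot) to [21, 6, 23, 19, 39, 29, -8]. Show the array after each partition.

Partition 1: pivot=-8 at index 0 -> [-8, 6, 23, 19, 39, 29, 21]
Partition 2: pivot=21 at index 3 -> [-8, 6, 19, 21, 39, 29, 23]
Partition 3: pivot=19 at index 2 -> [-8, 6, 19, 21, 39, 29, 23]
Partition 4: pivot=23 at index 4 -> [-8, 6, 19, 21, 23, 29, 39]
Partition 5: pivot=39 at index 6 -> [-8, 6, 19, 21, 23, 29, 39]


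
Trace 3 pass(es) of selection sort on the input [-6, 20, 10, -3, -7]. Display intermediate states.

Pass 1: Select minimum -7 at index 4, swap -> [-7, 20, 10, -3, -6]
Pass 2: Select minimum -6 at index 4, swap -> [-7, -6, 10, -3, 20]
Pass 3: Select minimum -3 at index 3, swap -> [-7, -6, -3, 10, 20]


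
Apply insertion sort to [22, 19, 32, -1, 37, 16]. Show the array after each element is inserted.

First element 22 is already 'sorted'
Insert 19: shifted 1 elements -> [19, 22, 32, -1, 37, 16]
Insert 32: shifted 0 elements -> [19, 22, 32, -1, 37, 16]
Insert -1: shifted 3 elements -> [-1, 19, 22, 32, 37, 16]
Insert 37: shifted 0 elements -> [-1, 19, 22, 32, 37, 16]
Insert 16: shifted 4 elements -> [-1, 16, 19, 22, 32, 37]


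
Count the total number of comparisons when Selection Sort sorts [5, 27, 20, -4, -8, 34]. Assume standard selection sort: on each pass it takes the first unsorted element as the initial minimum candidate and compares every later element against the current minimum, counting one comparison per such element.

Pass 1: scan indices 1..5 for the minimum = 5 comparison(s); min is -8, place at index 0 -> [-8, 27, 20, -4, 5, 34]
Pass 2: scan indices 2..5 for the minimum = 4 comparison(s); min is -4, place at index 1 -> [-8, -4, 20, 27, 5, 34]
Pass 3: scan indices 3..5 for the minimum = 3 comparison(s); min is 5, place at index 2 -> [-8, -4, 5, 27, 20, 34]
Pass 4: scan indices 4..5 for the minimum = 2 comparison(s); min is 20, place at index 3 -> [-8, -4, 5, 20, 27, 34]
Pass 5: scan indices 5..5 for the minimum = 1 comparison(s); min is 27, place at index 4 -> [-8, -4, 5, 20, 27, 34]
Selection sort always scans the whole unsorted suffix, so the count is (n-1) + (n-2) + ... + 1 = n(n-1)/2 = 6*5/2 = 15 regardless of the input order.
Total comparisons: 5 + 4 + 3 + 2 + 1 = 15


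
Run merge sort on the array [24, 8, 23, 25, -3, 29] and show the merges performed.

Divide and conquer:
  Merge [8] + [23] -> [8, 23]
  Merge [24] + [8, 23] -> [8, 23, 24]
  Merge [-3] + [29] -> [-3, 29]
  Merge [25] + [-3, 29] -> [-3, 25, 29]
  Merge [8, 23, 24] + [-3, 25, 29] -> [-3, 8, 23, 24, 25, 29]


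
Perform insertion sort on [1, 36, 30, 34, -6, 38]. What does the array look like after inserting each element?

First element 1 is already 'sorted'
Insert 36: shifted 0 elements -> [1, 36, 30, 34, -6, 38]
Insert 30: shifted 1 elements -> [1, 30, 36, 34, -6, 38]
Insert 34: shifted 1 elements -> [1, 30, 34, 36, -6, 38]
Insert -6: shifted 4 elements -> [-6, 1, 30, 34, 36, 38]
Insert 38: shifted 0 elements -> [-6, 1, 30, 34, 36, 38]


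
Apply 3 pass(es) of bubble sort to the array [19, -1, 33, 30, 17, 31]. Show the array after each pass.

After pass 1: [-1, 19, 30, 17, 31, 33] (4 swaps)
After pass 2: [-1, 19, 17, 30, 31, 33] (1 swaps)
After pass 3: [-1, 17, 19, 30, 31, 33] (1 swaps)
Total swaps: 6


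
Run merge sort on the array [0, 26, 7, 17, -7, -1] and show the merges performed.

Divide and conquer:
  Merge [26] + [7] -> [7, 26]
  Merge [0] + [7, 26] -> [0, 7, 26]
  Merge [-7] + [-1] -> [-7, -1]
  Merge [17] + [-7, -1] -> [-7, -1, 17]
  Merge [0, 7, 26] + [-7, -1, 17] -> [-7, -1, 0, 7, 17, 26]


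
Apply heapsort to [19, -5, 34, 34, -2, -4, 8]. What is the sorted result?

Build heap: [34, 19, 34, -5, -2, -4, 8]
Extract 34: [34, 19, 8, -5, -2, -4, 34]
Extract 34: [19, -2, 8, -5, -4, 34, 34]
Extract 19: [8, -2, -4, -5, 19, 34, 34]
Extract 8: [-2, -5, -4, 8, 19, 34, 34]
Extract -2: [-4, -5, -2, 8, 19, 34, 34]
Extract -4: [-5, -4, -2, 8, 19, 34, 34]


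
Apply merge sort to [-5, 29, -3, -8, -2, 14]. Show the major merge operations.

Divide and conquer:
  Merge [29] + [-3] -> [-3, 29]
  Merge [-5] + [-3, 29] -> [-5, -3, 29]
  Merge [-2] + [14] -> [-2, 14]
  Merge [-8] + [-2, 14] -> [-8, -2, 14]
  Merge [-5, -3, 29] + [-8, -2, 14] -> [-8, -5, -3, -2, 14, 29]


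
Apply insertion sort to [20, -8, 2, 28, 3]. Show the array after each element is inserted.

First element 20 is already 'sorted'
Insert -8: shifted 1 elements -> [-8, 20, 2, 28, 3]
Insert 2: shifted 1 elements -> [-8, 2, 20, 28, 3]
Insert 28: shifted 0 elements -> [-8, 2, 20, 28, 3]
Insert 3: shifted 2 elements -> [-8, 2, 3, 20, 28]


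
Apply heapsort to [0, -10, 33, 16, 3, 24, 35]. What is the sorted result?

Build heap: [35, 16, 33, -10, 3, 24, 0]
Extract 35: [33, 16, 24, -10, 3, 0, 35]
Extract 33: [24, 16, 0, -10, 3, 33, 35]
Extract 24: [16, 3, 0, -10, 24, 33, 35]
Extract 16: [3, -10, 0, 16, 24, 33, 35]
Extract 3: [0, -10, 3, 16, 24, 33, 35]
Extract 0: [-10, 0, 3, 16, 24, 33, 35]


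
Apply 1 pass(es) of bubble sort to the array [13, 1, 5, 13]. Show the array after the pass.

After pass 1: [1, 5, 13, 13] (2 swaps)
Total swaps: 2


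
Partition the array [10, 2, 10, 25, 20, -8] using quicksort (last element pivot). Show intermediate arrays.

Partition 1: pivot=-8 at index 0 -> [-8, 2, 10, 25, 20, 10]
Partition 2: pivot=10 at index 3 -> [-8, 2, 10, 10, 20, 25]
Partition 3: pivot=10 at index 2 -> [-8, 2, 10, 10, 20, 25]
Partition 4: pivot=25 at index 5 -> [-8, 2, 10, 10, 20, 25]


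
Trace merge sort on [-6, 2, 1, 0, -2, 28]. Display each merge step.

Divide and conquer:
  Merge [2] + [1] -> [1, 2]
  Merge [-6] + [1, 2] -> [-6, 1, 2]
  Merge [-2] + [28] -> [-2, 28]
  Merge [0] + [-2, 28] -> [-2, 0, 28]
  Merge [-6, 1, 2] + [-2, 0, 28] -> [-6, -2, 0, 1, 2, 28]


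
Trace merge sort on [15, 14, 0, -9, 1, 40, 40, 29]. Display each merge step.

Divide and conquer:
  Merge [15] + [14] -> [14, 15]
  Merge [0] + [-9] -> [-9, 0]
  Merge [14, 15] + [-9, 0] -> [-9, 0, 14, 15]
  Merge [1] + [40] -> [1, 40]
  Merge [40] + [29] -> [29, 40]
  Merge [1, 40] + [29, 40] -> [1, 29, 40, 40]
  Merge [-9, 0, 14, 15] + [1, 29, 40, 40] -> [-9, 0, 1, 14, 15, 29, 40, 40]


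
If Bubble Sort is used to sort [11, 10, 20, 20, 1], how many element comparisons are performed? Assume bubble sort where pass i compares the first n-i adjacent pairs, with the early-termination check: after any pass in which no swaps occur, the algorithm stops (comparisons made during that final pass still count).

Pass 1: compare adjacent pairs (0,1)..(3,4) = 4 comparison(s), 2 swap(s) -> [10, 11, 20, 1, 20]
Pass 2: compare adjacent pairs (0,1)..(2,3) = 3 comparison(s), 1 swap(s) -> [10, 11, 1, 20, 20]
Pass 3: compare adjacent pairs (0,1)..(1,2) = 2 comparison(s), 1 swap(s) -> [10, 1, 11, 20, 20]
Pass 4: compare adjacent pairs (0,1)..(0,1) = 1 comparison(s), 1 swap(s) -> [1, 10, 11, 20, 20]
Every pass made at least one swap, so all n-1 passes run.
Total comparisons: 4 + 3 + 2 + 1 = 10


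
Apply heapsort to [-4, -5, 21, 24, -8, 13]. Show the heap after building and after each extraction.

Build heap: [24, -4, 21, -5, -8, 13]
Extract 24: [21, -4, 13, -5, -8, 24]
Extract 21: [13, -4, -8, -5, 21, 24]
Extract 13: [-4, -5, -8, 13, 21, 24]
Extract -4: [-5, -8, -4, 13, 21, 24]
Extract -5: [-8, -5, -4, 13, 21, 24]


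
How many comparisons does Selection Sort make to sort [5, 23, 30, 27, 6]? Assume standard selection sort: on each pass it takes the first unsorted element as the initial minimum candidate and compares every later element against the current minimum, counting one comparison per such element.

Pass 1: scan indices 1..4 for the minimum = 4 comparison(s); min is 5, place at index 0 -> [5, 23, 30, 27, 6]
Pass 2: scan indices 2..4 for the minimum = 3 comparison(s); min is 6, place at index 1 -> [5, 6, 30, 27, 23]
Pass 3: scan indices 3..4 for the minimum = 2 comparison(s); min is 23, place at index 2 -> [5, 6, 23, 27, 30]
Pass 4: scan indices 4..4 for the minimum = 1 comparison(s); min is 27, place at index 3 -> [5, 6, 23, 27, 30]
Selection sort always scans the whole unsorted suffix, so the count is (n-1) + (n-2) + ... + 1 = n(n-1)/2 = 5*4/2 = 10 regardless of the input order.
Total comparisons: 4 + 3 + 2 + 1 = 10


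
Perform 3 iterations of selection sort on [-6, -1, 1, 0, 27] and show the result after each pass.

Pass 1: Select minimum -6 at index 0, swap -> [-6, -1, 1, 0, 27]
Pass 2: Select minimum -1 at index 1, swap -> [-6, -1, 1, 0, 27]
Pass 3: Select minimum 0 at index 3, swap -> [-6, -1, 0, 1, 27]


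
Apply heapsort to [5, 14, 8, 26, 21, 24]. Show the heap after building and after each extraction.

Build heap: [26, 21, 24, 14, 5, 8]
Extract 26: [24, 21, 8, 14, 5, 26]
Extract 24: [21, 14, 8, 5, 24, 26]
Extract 21: [14, 5, 8, 21, 24, 26]
Extract 14: [8, 5, 14, 21, 24, 26]
Extract 8: [5, 8, 14, 21, 24, 26]


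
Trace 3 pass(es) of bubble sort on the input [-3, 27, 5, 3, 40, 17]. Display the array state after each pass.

After pass 1: [-3, 5, 3, 27, 17, 40] (3 swaps)
After pass 2: [-3, 3, 5, 17, 27, 40] (2 swaps)
After pass 3: [-3, 3, 5, 17, 27, 40] (0 swaps)
Total swaps: 5


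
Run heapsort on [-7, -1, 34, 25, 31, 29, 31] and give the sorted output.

Build heap: [34, 31, 31, 25, -1, 29, -7]
Extract 34: [31, 25, 31, -7, -1, 29, 34]
Extract 31: [31, 25, 29, -7, -1, 31, 34]
Extract 31: [29, 25, -1, -7, 31, 31, 34]
Extract 29: [25, -7, -1, 29, 31, 31, 34]
Extract 25: [-1, -7, 25, 29, 31, 31, 34]
Extract -1: [-7, -1, 25, 29, 31, 31, 34]


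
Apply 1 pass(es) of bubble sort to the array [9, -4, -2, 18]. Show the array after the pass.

After pass 1: [-4, -2, 9, 18] (2 swaps)
Total swaps: 2


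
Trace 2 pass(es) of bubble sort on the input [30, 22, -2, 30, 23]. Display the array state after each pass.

After pass 1: [22, -2, 30, 23, 30] (3 swaps)
After pass 2: [-2, 22, 23, 30, 30] (2 swaps)
Total swaps: 5


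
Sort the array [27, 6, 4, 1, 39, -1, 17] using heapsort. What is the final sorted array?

Build heap: [39, 27, 17, 1, 6, -1, 4]
Extract 39: [27, 6, 17, 1, 4, -1, 39]
Extract 27: [17, 6, -1, 1, 4, 27, 39]
Extract 17: [6, 4, -1, 1, 17, 27, 39]
Extract 6: [4, 1, -1, 6, 17, 27, 39]
Extract 4: [1, -1, 4, 6, 17, 27, 39]
Extract 1: [-1, 1, 4, 6, 17, 27, 39]


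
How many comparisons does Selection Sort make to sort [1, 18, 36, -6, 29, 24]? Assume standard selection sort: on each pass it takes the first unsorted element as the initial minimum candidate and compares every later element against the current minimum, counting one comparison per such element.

Pass 1: scan indices 1..5 for the minimum = 5 comparison(s); min is -6, place at index 0 -> [-6, 18, 36, 1, 29, 24]
Pass 2: scan indices 2..5 for the minimum = 4 comparison(s); min is 1, place at index 1 -> [-6, 1, 36, 18, 29, 24]
Pass 3: scan indices 3..5 for the minimum = 3 comparison(s); min is 18, place at index 2 -> [-6, 1, 18, 36, 29, 24]
Pass 4: scan indices 4..5 for the minimum = 2 comparison(s); min is 24, place at index 3 -> [-6, 1, 18, 24, 29, 36]
Pass 5: scan indices 5..5 for the minimum = 1 comparison(s); min is 29, place at index 4 -> [-6, 1, 18, 24, 29, 36]
Selection sort always scans the whole unsorted suffix, so the count is (n-1) + (n-2) + ... + 1 = n(n-1)/2 = 6*5/2 = 15 regardless of the input order.
Total comparisons: 5 + 4 + 3 + 2 + 1 = 15


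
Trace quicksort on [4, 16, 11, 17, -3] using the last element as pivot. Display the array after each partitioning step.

Partition 1: pivot=-3 at index 0 -> [-3, 16, 11, 17, 4]
Partition 2: pivot=4 at index 1 -> [-3, 4, 11, 17, 16]
Partition 3: pivot=16 at index 3 -> [-3, 4, 11, 16, 17]


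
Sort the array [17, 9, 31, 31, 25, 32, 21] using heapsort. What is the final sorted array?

Build heap: [32, 31, 31, 9, 25, 17, 21]
Extract 32: [31, 25, 31, 9, 21, 17, 32]
Extract 31: [31, 25, 17, 9, 21, 31, 32]
Extract 31: [25, 21, 17, 9, 31, 31, 32]
Extract 25: [21, 9, 17, 25, 31, 31, 32]
Extract 21: [17, 9, 21, 25, 31, 31, 32]
Extract 17: [9, 17, 21, 25, 31, 31, 32]


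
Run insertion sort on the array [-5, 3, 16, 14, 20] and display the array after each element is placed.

First element -5 is already 'sorted'
Insert 3: shifted 0 elements -> [-5, 3, 16, 14, 20]
Insert 16: shifted 0 elements -> [-5, 3, 16, 14, 20]
Insert 14: shifted 1 elements -> [-5, 3, 14, 16, 20]
Insert 20: shifted 0 elements -> [-5, 3, 14, 16, 20]


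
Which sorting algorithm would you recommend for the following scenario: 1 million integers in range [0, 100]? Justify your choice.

Best choice: Counting sort
Reason: O(n + k) where k=100 is small; linear time beats O(n log n)


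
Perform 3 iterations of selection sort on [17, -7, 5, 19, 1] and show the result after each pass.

Pass 1: Select minimum -7 at index 1, swap -> [-7, 17, 5, 19, 1]
Pass 2: Select minimum 1 at index 4, swap -> [-7, 1, 5, 19, 17]
Pass 3: Select minimum 5 at index 2, swap -> [-7, 1, 5, 19, 17]


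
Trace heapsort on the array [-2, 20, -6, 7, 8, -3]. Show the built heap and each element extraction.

Build heap: [20, 8, -3, 7, -2, -6]
Extract 20: [8, 7, -3, -6, -2, 20]
Extract 8: [7, -2, -3, -6, 8, 20]
Extract 7: [-2, -6, -3, 7, 8, 20]
Extract -2: [-3, -6, -2, 7, 8, 20]
Extract -3: [-6, -3, -2, 7, 8, 20]


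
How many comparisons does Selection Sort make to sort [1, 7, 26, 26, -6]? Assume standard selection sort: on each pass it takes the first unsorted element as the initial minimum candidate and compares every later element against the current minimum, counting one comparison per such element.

Pass 1: scan indices 1..4 for the minimum = 4 comparison(s); min is -6, place at index 0 -> [-6, 7, 26, 26, 1]
Pass 2: scan indices 2..4 for the minimum = 3 comparison(s); min is 1, place at index 1 -> [-6, 1, 26, 26, 7]
Pass 3: scan indices 3..4 for the minimum = 2 comparison(s); min is 7, place at index 2 -> [-6, 1, 7, 26, 26]
Pass 4: scan indices 4..4 for the minimum = 1 comparison(s); min is 26, place at index 3 -> [-6, 1, 7, 26, 26]
Selection sort always scans the whole unsorted suffix, so the count is (n-1) + (n-2) + ... + 1 = n(n-1)/2 = 5*4/2 = 10 regardless of the input order.
Total comparisons: 4 + 3 + 2 + 1 = 10


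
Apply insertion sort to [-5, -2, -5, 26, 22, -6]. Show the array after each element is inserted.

First element -5 is already 'sorted'
Insert -2: shifted 0 elements -> [-5, -2, -5, 26, 22, -6]
Insert -5: shifted 1 elements -> [-5, -5, -2, 26, 22, -6]
Insert 26: shifted 0 elements -> [-5, -5, -2, 26, 22, -6]
Insert 22: shifted 1 elements -> [-5, -5, -2, 22, 26, -6]
Insert -6: shifted 5 elements -> [-6, -5, -5, -2, 22, 26]


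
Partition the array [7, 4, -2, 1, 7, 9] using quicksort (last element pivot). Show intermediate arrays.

Partition 1: pivot=9 at index 5 -> [7, 4, -2, 1, 7, 9]
Partition 2: pivot=7 at index 4 -> [7, 4, -2, 1, 7, 9]
Partition 3: pivot=1 at index 1 -> [-2, 1, 7, 4, 7, 9]
Partition 4: pivot=4 at index 2 -> [-2, 1, 4, 7, 7, 9]


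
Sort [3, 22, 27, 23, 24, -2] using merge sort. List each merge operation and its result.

Divide and conquer:
  Merge [22] + [27] -> [22, 27]
  Merge [3] + [22, 27] -> [3, 22, 27]
  Merge [24] + [-2] -> [-2, 24]
  Merge [23] + [-2, 24] -> [-2, 23, 24]
  Merge [3, 22, 27] + [-2, 23, 24] -> [-2, 3, 22, 23, 24, 27]


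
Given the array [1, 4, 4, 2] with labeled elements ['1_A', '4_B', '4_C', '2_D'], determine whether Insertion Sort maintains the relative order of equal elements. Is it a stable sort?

Trace Insertion Sort on the labeled array (the key is the number; the letter only tracks identity):
  Insert 4_B at index 1: [1_A, 4_B, 4_C, 2_D]
  Insert 4_C at index 2: [1_A, 4_B, 4_C, 2_D]
  Insert 2_D at index 1: [1_A, 2_D, 4_B, 4_C]
Final order: [1_A, 2_D, 4_B, 4_C]
Equal keys:
  value 4: originally 4_B, 4_C; after sorting 4_B, 4_C -> order preserved
All equal keys kept their original relative order. Insertion Sort is stable: elements are shifted only while they are strictly greater than the key, so a key is inserted after any equal elements already placed.
Answer: Stable


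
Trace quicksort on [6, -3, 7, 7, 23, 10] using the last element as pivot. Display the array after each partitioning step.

Partition 1: pivot=10 at index 4 -> [6, -3, 7, 7, 10, 23]
Partition 2: pivot=7 at index 3 -> [6, -3, 7, 7, 10, 23]
Partition 3: pivot=7 at index 2 -> [6, -3, 7, 7, 10, 23]
Partition 4: pivot=-3 at index 0 -> [-3, 6, 7, 7, 10, 23]


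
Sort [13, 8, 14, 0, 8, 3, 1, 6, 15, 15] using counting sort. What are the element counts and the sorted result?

Count array: [1, 1, 0, 1, 0, 0, 1, 0, 2, 0, 0, 0, 0, 1, 1, 2]
(count[i] = number of elements equal to i)
Cumulative count: [1, 2, 2, 3, 3, 3, 4, 4, 6, 6, 6, 6, 6, 7, 8, 10]
Sorted: [0, 1, 3, 6, 8, 8, 13, 14, 15, 15]


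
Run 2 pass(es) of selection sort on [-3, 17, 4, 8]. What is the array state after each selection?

Pass 1: Select minimum -3 at index 0, swap -> [-3, 17, 4, 8]
Pass 2: Select minimum 4 at index 2, swap -> [-3, 4, 17, 8]


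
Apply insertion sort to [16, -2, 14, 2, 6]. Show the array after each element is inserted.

First element 16 is already 'sorted'
Insert -2: shifted 1 elements -> [-2, 16, 14, 2, 6]
Insert 14: shifted 1 elements -> [-2, 14, 16, 2, 6]
Insert 2: shifted 2 elements -> [-2, 2, 14, 16, 6]
Insert 6: shifted 2 elements -> [-2, 2, 6, 14, 16]


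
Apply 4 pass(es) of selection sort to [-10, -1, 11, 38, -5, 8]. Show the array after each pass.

Pass 1: Select minimum -10 at index 0, swap -> [-10, -1, 11, 38, -5, 8]
Pass 2: Select minimum -5 at index 4, swap -> [-10, -5, 11, 38, -1, 8]
Pass 3: Select minimum -1 at index 4, swap -> [-10, -5, -1, 38, 11, 8]
Pass 4: Select minimum 8 at index 5, swap -> [-10, -5, -1, 8, 11, 38]


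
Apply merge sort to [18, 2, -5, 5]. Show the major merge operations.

Divide and conquer:
  Merge [18] + [2] -> [2, 18]
  Merge [-5] + [5] -> [-5, 5]
  Merge [2, 18] + [-5, 5] -> [-5, 2, 5, 18]


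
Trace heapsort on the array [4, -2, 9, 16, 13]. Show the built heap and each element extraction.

Build heap: [16, 13, 9, -2, 4]
Extract 16: [13, 4, 9, -2, 16]
Extract 13: [9, 4, -2, 13, 16]
Extract 9: [4, -2, 9, 13, 16]
Extract 4: [-2, 4, 9, 13, 16]


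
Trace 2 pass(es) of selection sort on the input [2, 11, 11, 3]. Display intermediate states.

Pass 1: Select minimum 2 at index 0, swap -> [2, 11, 11, 3]
Pass 2: Select minimum 3 at index 3, swap -> [2, 3, 11, 11]


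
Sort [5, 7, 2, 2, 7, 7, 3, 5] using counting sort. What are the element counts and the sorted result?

Count array: [0, 0, 2, 1, 0, 2, 0, 3]
(count[i] = number of elements equal to i)
Cumulative count: [0, 0, 2, 3, 3, 5, 5, 8]
Sorted: [2, 2, 3, 5, 5, 7, 7, 7]


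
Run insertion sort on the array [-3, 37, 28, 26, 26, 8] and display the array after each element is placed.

First element -3 is already 'sorted'
Insert 37: shifted 0 elements -> [-3, 37, 28, 26, 26, 8]
Insert 28: shifted 1 elements -> [-3, 28, 37, 26, 26, 8]
Insert 26: shifted 2 elements -> [-3, 26, 28, 37, 26, 8]
Insert 26: shifted 2 elements -> [-3, 26, 26, 28, 37, 8]
Insert 8: shifted 4 elements -> [-3, 8, 26, 26, 28, 37]


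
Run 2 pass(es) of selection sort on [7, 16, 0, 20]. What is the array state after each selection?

Pass 1: Select minimum 0 at index 2, swap -> [0, 16, 7, 20]
Pass 2: Select minimum 7 at index 2, swap -> [0, 7, 16, 20]


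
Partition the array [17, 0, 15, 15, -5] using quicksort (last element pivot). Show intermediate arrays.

Partition 1: pivot=-5 at index 0 -> [-5, 0, 15, 15, 17]
Partition 2: pivot=17 at index 4 -> [-5, 0, 15, 15, 17]
Partition 3: pivot=15 at index 3 -> [-5, 0, 15, 15, 17]
Partition 4: pivot=15 at index 2 -> [-5, 0, 15, 15, 17]


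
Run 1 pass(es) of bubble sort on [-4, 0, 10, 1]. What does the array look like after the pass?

After pass 1: [-4, 0, 1, 10] (1 swaps)
Total swaps: 1


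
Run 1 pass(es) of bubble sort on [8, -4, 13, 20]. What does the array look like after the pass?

After pass 1: [-4, 8, 13, 20] (1 swaps)
Total swaps: 1


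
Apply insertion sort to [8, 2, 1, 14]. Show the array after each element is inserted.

First element 8 is already 'sorted'
Insert 2: shifted 1 elements -> [2, 8, 1, 14]
Insert 1: shifted 2 elements -> [1, 2, 8, 14]
Insert 14: shifted 0 elements -> [1, 2, 8, 14]


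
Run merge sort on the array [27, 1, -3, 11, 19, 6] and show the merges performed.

Divide and conquer:
  Merge [1] + [-3] -> [-3, 1]
  Merge [27] + [-3, 1] -> [-3, 1, 27]
  Merge [19] + [6] -> [6, 19]
  Merge [11] + [6, 19] -> [6, 11, 19]
  Merge [-3, 1, 27] + [6, 11, 19] -> [-3, 1, 6, 11, 19, 27]


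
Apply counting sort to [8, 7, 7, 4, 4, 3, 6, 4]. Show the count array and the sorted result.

Count array: [0, 0, 0, 1, 3, 0, 1, 2, 1]
(count[i] = number of elements equal to i)
Cumulative count: [0, 0, 0, 1, 4, 4, 5, 7, 8]
Sorted: [3, 4, 4, 4, 6, 7, 7, 8]


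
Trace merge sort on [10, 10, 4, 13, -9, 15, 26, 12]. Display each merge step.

Divide and conquer:
  Merge [10] + [10] -> [10, 10]
  Merge [4] + [13] -> [4, 13]
  Merge [10, 10] + [4, 13] -> [4, 10, 10, 13]
  Merge [-9] + [15] -> [-9, 15]
  Merge [26] + [12] -> [12, 26]
  Merge [-9, 15] + [12, 26] -> [-9, 12, 15, 26]
  Merge [4, 10, 10, 13] + [-9, 12, 15, 26] -> [-9, 4, 10, 10, 12, 13, 15, 26]


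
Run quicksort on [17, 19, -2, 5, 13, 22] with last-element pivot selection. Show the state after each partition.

Partition 1: pivot=22 at index 5 -> [17, 19, -2, 5, 13, 22]
Partition 2: pivot=13 at index 2 -> [-2, 5, 13, 19, 17, 22]
Partition 3: pivot=5 at index 1 -> [-2, 5, 13, 19, 17, 22]
Partition 4: pivot=17 at index 3 -> [-2, 5, 13, 17, 19, 22]


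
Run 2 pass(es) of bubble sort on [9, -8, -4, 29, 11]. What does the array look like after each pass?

After pass 1: [-8, -4, 9, 11, 29] (3 swaps)
After pass 2: [-8, -4, 9, 11, 29] (0 swaps)
Total swaps: 3


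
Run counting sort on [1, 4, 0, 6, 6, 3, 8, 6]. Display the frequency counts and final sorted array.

Count array: [1, 1, 0, 1, 1, 0, 3, 0, 1]
(count[i] = number of elements equal to i)
Cumulative count: [1, 2, 2, 3, 4, 4, 7, 7, 8]
Sorted: [0, 1, 3, 4, 6, 6, 6, 8]


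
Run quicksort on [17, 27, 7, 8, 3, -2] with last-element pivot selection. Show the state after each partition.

Partition 1: pivot=-2 at index 0 -> [-2, 27, 7, 8, 3, 17]
Partition 2: pivot=17 at index 4 -> [-2, 7, 8, 3, 17, 27]
Partition 3: pivot=3 at index 1 -> [-2, 3, 8, 7, 17, 27]
Partition 4: pivot=7 at index 2 -> [-2, 3, 7, 8, 17, 27]


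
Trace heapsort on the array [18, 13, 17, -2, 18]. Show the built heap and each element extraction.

Build heap: [18, 18, 17, -2, 13]
Extract 18: [18, 13, 17, -2, 18]
Extract 18: [17, 13, -2, 18, 18]
Extract 17: [13, -2, 17, 18, 18]
Extract 13: [-2, 13, 17, 18, 18]


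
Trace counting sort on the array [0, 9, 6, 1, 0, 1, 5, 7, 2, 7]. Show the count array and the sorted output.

Count array: [2, 2, 1, 0, 0, 1, 1, 2, 0, 1]
(count[i] = number of elements equal to i)
Cumulative count: [2, 4, 5, 5, 5, 6, 7, 9, 9, 10]
Sorted: [0, 0, 1, 1, 2, 5, 6, 7, 7, 9]


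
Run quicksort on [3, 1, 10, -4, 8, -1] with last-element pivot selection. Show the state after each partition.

Partition 1: pivot=-1 at index 1 -> [-4, -1, 10, 3, 8, 1]
Partition 2: pivot=1 at index 2 -> [-4, -1, 1, 3, 8, 10]
Partition 3: pivot=10 at index 5 -> [-4, -1, 1, 3, 8, 10]
Partition 4: pivot=8 at index 4 -> [-4, -1, 1, 3, 8, 10]


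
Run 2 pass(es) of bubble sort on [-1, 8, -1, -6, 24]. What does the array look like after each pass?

After pass 1: [-1, -1, -6, 8, 24] (2 swaps)
After pass 2: [-1, -6, -1, 8, 24] (1 swaps)
Total swaps: 3


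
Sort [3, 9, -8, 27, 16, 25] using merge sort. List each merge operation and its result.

Divide and conquer:
  Merge [9] + [-8] -> [-8, 9]
  Merge [3] + [-8, 9] -> [-8, 3, 9]
  Merge [16] + [25] -> [16, 25]
  Merge [27] + [16, 25] -> [16, 25, 27]
  Merge [-8, 3, 9] + [16, 25, 27] -> [-8, 3, 9, 16, 25, 27]


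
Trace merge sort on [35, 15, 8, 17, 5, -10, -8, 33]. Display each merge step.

Divide and conquer:
  Merge [35] + [15] -> [15, 35]
  Merge [8] + [17] -> [8, 17]
  Merge [15, 35] + [8, 17] -> [8, 15, 17, 35]
  Merge [5] + [-10] -> [-10, 5]
  Merge [-8] + [33] -> [-8, 33]
  Merge [-10, 5] + [-8, 33] -> [-10, -8, 5, 33]
  Merge [8, 15, 17, 35] + [-10, -8, 5, 33] -> [-10, -8, 5, 8, 15, 17, 33, 35]


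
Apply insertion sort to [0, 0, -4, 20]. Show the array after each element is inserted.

First element 0 is already 'sorted'
Insert 0: shifted 0 elements -> [0, 0, -4, 20]
Insert -4: shifted 2 elements -> [-4, 0, 0, 20]
Insert 20: shifted 0 elements -> [-4, 0, 0, 20]


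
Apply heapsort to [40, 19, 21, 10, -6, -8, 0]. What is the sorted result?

Build heap: [40, 19, 21, 10, -6, -8, 0]
Extract 40: [21, 19, 0, 10, -6, -8, 40]
Extract 21: [19, 10, 0, -8, -6, 21, 40]
Extract 19: [10, -6, 0, -8, 19, 21, 40]
Extract 10: [0, -6, -8, 10, 19, 21, 40]
Extract 0: [-6, -8, 0, 10, 19, 21, 40]
Extract -6: [-8, -6, 0, 10, 19, 21, 40]


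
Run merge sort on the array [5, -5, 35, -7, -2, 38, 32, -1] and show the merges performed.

Divide and conquer:
  Merge [5] + [-5] -> [-5, 5]
  Merge [35] + [-7] -> [-7, 35]
  Merge [-5, 5] + [-7, 35] -> [-7, -5, 5, 35]
  Merge [-2] + [38] -> [-2, 38]
  Merge [32] + [-1] -> [-1, 32]
  Merge [-2, 38] + [-1, 32] -> [-2, -1, 32, 38]
  Merge [-7, -5, 5, 35] + [-2, -1, 32, 38] -> [-7, -5, -2, -1, 5, 32, 35, 38]


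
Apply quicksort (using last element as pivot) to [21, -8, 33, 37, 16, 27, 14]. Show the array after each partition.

Partition 1: pivot=14 at index 1 -> [-8, 14, 33, 37, 16, 27, 21]
Partition 2: pivot=21 at index 3 -> [-8, 14, 16, 21, 33, 27, 37]
Partition 3: pivot=37 at index 6 -> [-8, 14, 16, 21, 33, 27, 37]
Partition 4: pivot=27 at index 4 -> [-8, 14, 16, 21, 27, 33, 37]


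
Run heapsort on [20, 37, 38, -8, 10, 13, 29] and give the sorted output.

Build heap: [38, 37, 29, -8, 10, 13, 20]
Extract 38: [37, 20, 29, -8, 10, 13, 38]
Extract 37: [29, 20, 13, -8, 10, 37, 38]
Extract 29: [20, 10, 13, -8, 29, 37, 38]
Extract 20: [13, 10, -8, 20, 29, 37, 38]
Extract 13: [10, -8, 13, 20, 29, 37, 38]
Extract 10: [-8, 10, 13, 20, 29, 37, 38]


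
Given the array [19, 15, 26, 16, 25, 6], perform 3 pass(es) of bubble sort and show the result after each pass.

After pass 1: [15, 19, 16, 25, 6, 26] (4 swaps)
After pass 2: [15, 16, 19, 6, 25, 26] (2 swaps)
After pass 3: [15, 16, 6, 19, 25, 26] (1 swaps)
Total swaps: 7


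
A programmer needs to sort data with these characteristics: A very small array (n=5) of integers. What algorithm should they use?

Best choice: Insertion sort
Reason: For tiny inputs the O(n^2) overhead is negligible and insertion sort has minimal constant factors


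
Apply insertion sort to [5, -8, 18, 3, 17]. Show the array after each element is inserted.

First element 5 is already 'sorted'
Insert -8: shifted 1 elements -> [-8, 5, 18, 3, 17]
Insert 18: shifted 0 elements -> [-8, 5, 18, 3, 17]
Insert 3: shifted 2 elements -> [-8, 3, 5, 18, 17]
Insert 17: shifted 1 elements -> [-8, 3, 5, 17, 18]


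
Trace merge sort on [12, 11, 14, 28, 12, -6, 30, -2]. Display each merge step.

Divide and conquer:
  Merge [12] + [11] -> [11, 12]
  Merge [14] + [28] -> [14, 28]
  Merge [11, 12] + [14, 28] -> [11, 12, 14, 28]
  Merge [12] + [-6] -> [-6, 12]
  Merge [30] + [-2] -> [-2, 30]
  Merge [-6, 12] + [-2, 30] -> [-6, -2, 12, 30]
  Merge [11, 12, 14, 28] + [-6, -2, 12, 30] -> [-6, -2, 11, 12, 12, 14, 28, 30]


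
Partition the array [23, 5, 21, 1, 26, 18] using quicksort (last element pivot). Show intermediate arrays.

Partition 1: pivot=18 at index 2 -> [5, 1, 18, 23, 26, 21]
Partition 2: pivot=1 at index 0 -> [1, 5, 18, 23, 26, 21]
Partition 3: pivot=21 at index 3 -> [1, 5, 18, 21, 26, 23]
Partition 4: pivot=23 at index 4 -> [1, 5, 18, 21, 23, 26]


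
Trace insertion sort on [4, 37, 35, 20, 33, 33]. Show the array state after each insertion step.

First element 4 is already 'sorted'
Insert 37: shifted 0 elements -> [4, 37, 35, 20, 33, 33]
Insert 35: shifted 1 elements -> [4, 35, 37, 20, 33, 33]
Insert 20: shifted 2 elements -> [4, 20, 35, 37, 33, 33]
Insert 33: shifted 2 elements -> [4, 20, 33, 35, 37, 33]
Insert 33: shifted 2 elements -> [4, 20, 33, 33, 35, 37]


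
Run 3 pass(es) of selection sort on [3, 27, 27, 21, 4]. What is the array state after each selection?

Pass 1: Select minimum 3 at index 0, swap -> [3, 27, 27, 21, 4]
Pass 2: Select minimum 4 at index 4, swap -> [3, 4, 27, 21, 27]
Pass 3: Select minimum 21 at index 3, swap -> [3, 4, 21, 27, 27]


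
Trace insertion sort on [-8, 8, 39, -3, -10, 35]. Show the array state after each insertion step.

First element -8 is already 'sorted'
Insert 8: shifted 0 elements -> [-8, 8, 39, -3, -10, 35]
Insert 39: shifted 0 elements -> [-8, 8, 39, -3, -10, 35]
Insert -3: shifted 2 elements -> [-8, -3, 8, 39, -10, 35]
Insert -10: shifted 4 elements -> [-10, -8, -3, 8, 39, 35]
Insert 35: shifted 1 elements -> [-10, -8, -3, 8, 35, 39]


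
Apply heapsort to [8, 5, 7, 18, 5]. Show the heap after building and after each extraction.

Build heap: [18, 8, 7, 5, 5]
Extract 18: [8, 5, 7, 5, 18]
Extract 8: [7, 5, 5, 8, 18]
Extract 7: [5, 5, 7, 8, 18]
Extract 5: [5, 5, 7, 8, 18]


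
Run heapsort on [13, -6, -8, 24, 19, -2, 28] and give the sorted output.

Build heap: [28, 24, 13, -6, 19, -2, -8]
Extract 28: [24, 19, 13, -6, -8, -2, 28]
Extract 24: [19, -2, 13, -6, -8, 24, 28]
Extract 19: [13, -2, -8, -6, 19, 24, 28]
Extract 13: [-2, -6, -8, 13, 19, 24, 28]
Extract -2: [-6, -8, -2, 13, 19, 24, 28]
Extract -6: [-8, -6, -2, 13, 19, 24, 28]


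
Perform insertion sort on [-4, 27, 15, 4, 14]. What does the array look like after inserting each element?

First element -4 is already 'sorted'
Insert 27: shifted 0 elements -> [-4, 27, 15, 4, 14]
Insert 15: shifted 1 elements -> [-4, 15, 27, 4, 14]
Insert 4: shifted 2 elements -> [-4, 4, 15, 27, 14]
Insert 14: shifted 2 elements -> [-4, 4, 14, 15, 27]


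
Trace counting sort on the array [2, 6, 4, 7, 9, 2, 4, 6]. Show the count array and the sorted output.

Count array: [0, 0, 2, 0, 2, 0, 2, 1, 0, 1]
(count[i] = number of elements equal to i)
Cumulative count: [0, 0, 2, 2, 4, 4, 6, 7, 7, 8]
Sorted: [2, 2, 4, 4, 6, 6, 7, 9]


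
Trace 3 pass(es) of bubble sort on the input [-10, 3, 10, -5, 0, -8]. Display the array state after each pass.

After pass 1: [-10, 3, -5, 0, -8, 10] (3 swaps)
After pass 2: [-10, -5, 0, -8, 3, 10] (3 swaps)
After pass 3: [-10, -5, -8, 0, 3, 10] (1 swaps)
Total swaps: 7


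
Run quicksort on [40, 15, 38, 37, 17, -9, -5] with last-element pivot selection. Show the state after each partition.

Partition 1: pivot=-5 at index 1 -> [-9, -5, 38, 37, 17, 40, 15]
Partition 2: pivot=15 at index 2 -> [-9, -5, 15, 37, 17, 40, 38]
Partition 3: pivot=38 at index 5 -> [-9, -5, 15, 37, 17, 38, 40]
Partition 4: pivot=17 at index 3 -> [-9, -5, 15, 17, 37, 38, 40]


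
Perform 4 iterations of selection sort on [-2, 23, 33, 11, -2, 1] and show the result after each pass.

Pass 1: Select minimum -2 at index 0, swap -> [-2, 23, 33, 11, -2, 1]
Pass 2: Select minimum -2 at index 4, swap -> [-2, -2, 33, 11, 23, 1]
Pass 3: Select minimum 1 at index 5, swap -> [-2, -2, 1, 11, 23, 33]
Pass 4: Select minimum 11 at index 3, swap -> [-2, -2, 1, 11, 23, 33]


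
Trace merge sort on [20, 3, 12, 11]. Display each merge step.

Divide and conquer:
  Merge [20] + [3] -> [3, 20]
  Merge [12] + [11] -> [11, 12]
  Merge [3, 20] + [11, 12] -> [3, 11, 12, 20]


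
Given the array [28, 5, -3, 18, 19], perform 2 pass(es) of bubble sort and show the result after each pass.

After pass 1: [5, -3, 18, 19, 28] (4 swaps)
After pass 2: [-3, 5, 18, 19, 28] (1 swaps)
Total swaps: 5


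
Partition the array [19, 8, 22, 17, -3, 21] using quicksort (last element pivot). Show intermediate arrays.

Partition 1: pivot=21 at index 4 -> [19, 8, 17, -3, 21, 22]
Partition 2: pivot=-3 at index 0 -> [-3, 8, 17, 19, 21, 22]
Partition 3: pivot=19 at index 3 -> [-3, 8, 17, 19, 21, 22]
Partition 4: pivot=17 at index 2 -> [-3, 8, 17, 19, 21, 22]


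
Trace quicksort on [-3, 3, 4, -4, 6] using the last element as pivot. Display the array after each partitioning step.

Partition 1: pivot=6 at index 4 -> [-3, 3, 4, -4, 6]
Partition 2: pivot=-4 at index 0 -> [-4, 3, 4, -3, 6]
Partition 3: pivot=-3 at index 1 -> [-4, -3, 4, 3, 6]
Partition 4: pivot=3 at index 2 -> [-4, -3, 3, 4, 6]


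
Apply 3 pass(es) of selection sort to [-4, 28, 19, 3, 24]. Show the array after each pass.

Pass 1: Select minimum -4 at index 0, swap -> [-4, 28, 19, 3, 24]
Pass 2: Select minimum 3 at index 3, swap -> [-4, 3, 19, 28, 24]
Pass 3: Select minimum 19 at index 2, swap -> [-4, 3, 19, 28, 24]


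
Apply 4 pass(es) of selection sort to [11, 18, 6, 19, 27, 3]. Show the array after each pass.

Pass 1: Select minimum 3 at index 5, swap -> [3, 18, 6, 19, 27, 11]
Pass 2: Select minimum 6 at index 2, swap -> [3, 6, 18, 19, 27, 11]
Pass 3: Select minimum 11 at index 5, swap -> [3, 6, 11, 19, 27, 18]
Pass 4: Select minimum 18 at index 5, swap -> [3, 6, 11, 18, 27, 19]


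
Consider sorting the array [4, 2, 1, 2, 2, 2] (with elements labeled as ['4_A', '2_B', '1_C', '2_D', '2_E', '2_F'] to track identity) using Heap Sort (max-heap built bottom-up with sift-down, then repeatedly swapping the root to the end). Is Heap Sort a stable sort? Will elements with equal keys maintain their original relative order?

Trace Heap Sort on the labeled array (the key is the number; the letter only tracks identity):
  Build max-heap: [4_A, 2_B, 2_F, 2_D, 2_E, 1_C]
  Swap root 4_A to index 5, re-heapify first 5 -> [2_B, 2_D, 2_F, 1_C, 2_E, 4_A]
  Swap root 2_B to index 4, re-heapify first 4 -> [2_E, 2_D, 2_F, 1_C, 2_B, 4_A]
  Swap root 2_E to index 3, re-heapify first 3 -> [2_D, 1_C, 2_F, 2_E, 2_B, 4_A]
  Swap root 2_D to index 2, re-heapify first 2 -> [2_F, 1_C, 2_D, 2_E, 2_B, 4_A]
  Swap root 2_F to index 1, re-heapify first 1 -> [1_C, 2_F, 2_D, 2_E, 2_B, 4_A]
Final order: [1_C, 2_F, 2_D, 2_E, 2_B, 4_A]
Equal keys:
  value 2: originally 2_B, 2_D, 2_E, 2_F; after sorting 2_F, 2_D, 2_E, 2_B -> order changed
Equal keys were reordered, so Heap Sort is not stable: heap construction and root-to-end swaps move elements without regard to the original order of equal keys. (One such input is enough; an unstable sort may happen to preserve order on other inputs, but it gives no guarantee.)
Answer: Not stable
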